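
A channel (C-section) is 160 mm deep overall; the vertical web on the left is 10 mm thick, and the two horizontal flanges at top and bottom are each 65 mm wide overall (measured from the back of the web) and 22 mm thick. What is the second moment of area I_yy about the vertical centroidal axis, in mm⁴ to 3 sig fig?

I_yy ≈ 1.64 × 10⁶ mm⁴

Treat the section as a set of non-overlapping primitives; coordinates are from the bounding-box lower-left.
Web: 10 × 160, A = 1 600 mm², x = 5 mm, Ī = 13 333 mm⁴.
Top flange (beyond web): 55 × 22, A = 1 210 mm², x = 37.5 mm, Ī = 305 021 mm⁴.
Bottom flange (beyond web): 55 × 22, A = 1 210 mm², x = 37.5 mm, Ī = 305 021 mm⁴.
Centroid: x̄ = ΣA·x / ΣA = 24.565 mm.
Transfer each piece to the vertical centroidal axis using Ī + A·d² with d = x − 24.565:
  web: d = -19.565 mm → contributes +625 776 mm⁴
  top flange (beyond web): d = 12.935 mm → contributes +507 481 mm⁴
  bottom flange (beyond web): d = 12.935 mm → contributes +507 481 mm⁴
Total I = 1 640 738 mm⁴.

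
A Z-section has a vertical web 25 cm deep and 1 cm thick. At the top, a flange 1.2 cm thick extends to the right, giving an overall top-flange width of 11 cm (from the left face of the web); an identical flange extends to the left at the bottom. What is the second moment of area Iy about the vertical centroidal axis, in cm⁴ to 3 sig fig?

Break the section into simple shapes (no overlaps), measuring from the bottom-left corner of the bounding box.
Web: 1 × 25, A = 25 cm², x = 10.5 cm, Ī = 2.0833 cm⁴.
Top flange (beyond web): 10 × 1.2, A = 12 cm², x = 16 cm, Ī = 100 cm⁴.
Bottom flange (beyond web): 10 × 1.2, A = 12 cm², x = 5 cm, Ī = 100 cm⁴.
Centroid: x̄ = ΣA·x / ΣA = 10.5 cm.
Transfer each piece to the vertical centroidal axis using Ī + A·d² with d = x − 10.5:
  web: d = 0 cm → contributes +2.0833 cm⁴
  top flange (beyond web): d = 5.5 cm → contributes +463 cm⁴
  bottom flange (beyond web): d = -5.5 cm → contributes +463 cm⁴
Total I = 928.08 cm⁴.

Iy ≈ 928 cm⁴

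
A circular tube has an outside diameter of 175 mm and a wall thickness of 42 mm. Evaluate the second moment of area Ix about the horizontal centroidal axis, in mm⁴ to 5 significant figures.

Decompose the section into non-overlapping parts with the origin at the bottom-left of its bounding rectangle.
Outer circle: ⌀175, A = 24052.82 mm², y = 87.5 mm, Ī = 46 038 598 mm⁴.
Bore (subtracted): ⌀91, A = 6503.882 mm², y = 87.5 mm, Ī = 3 366 166 mm⁴.
By symmetry the centroid is at mid-height, ȳ = 87.5 mm.
All pieces are centred on the horizontal centroidal axis, so I = ΣĪ (holes subtracted) = 42 672 433 mm⁴.

Ix ≈ 4.2672 × 10⁷ mm⁴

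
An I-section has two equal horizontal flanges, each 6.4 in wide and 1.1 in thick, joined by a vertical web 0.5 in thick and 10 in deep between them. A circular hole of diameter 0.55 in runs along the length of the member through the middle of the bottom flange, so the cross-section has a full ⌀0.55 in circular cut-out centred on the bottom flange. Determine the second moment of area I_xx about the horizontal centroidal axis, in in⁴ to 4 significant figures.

I_xx ≈ 469.4 in⁴

Break the section into simple shapes (no overlaps), measuring from the bottom-left corner of the bounding box.
Bottom flange: 6.4 × 1.1, A = 7.04 in², y = 0.55 in, Ī = 0.709867 in⁴.
Web: 0.5 × 10, A = 5 in², y = 6.1 in, Ī = 41.6667 in⁴.
Top flange: 6.4 × 1.1, A = 7.04 in², y = 11.65 in, Ī = 0.709867 in⁴.
Hole (subtracted): ⌀0.55, A = 0.237583 in², y = 0.55 in, Ī = 0.0044918 in⁴.
Centroid: ȳ = ΣA·y / ΣA = 6.16998 in.
Transfer each piece to the horizontal centroidal axis using Ī + A·d² with d = y − 6.16998:
  bottom flange: d = -5.61998 in → contributes +223.062 in⁴
  web: d = -0.0699796 in → contributes +41.6912 in⁴
  top flange: d = 5.48002 in → contributes +212.125 in⁴
  hole: d = -5.61998 in → contributes −7.50835 in⁴
Total I = 469.371 in⁴.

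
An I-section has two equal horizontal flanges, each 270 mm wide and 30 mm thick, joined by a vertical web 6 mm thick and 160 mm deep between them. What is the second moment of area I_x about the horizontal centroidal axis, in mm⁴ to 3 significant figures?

Break the section into simple shapes (no overlaps), measuring from the bottom-left corner of the bounding box.
Bottom flange: 270 × 30, A = 8 100 mm², y = 15 mm, Ī = 607 500 mm⁴.
Web: 6 × 160, A = 960 mm², y = 110 mm, Ī = 2 048 000 mm⁴.
Top flange: 270 × 30, A = 8 100 mm², y = 205 mm, Ī = 607 500 mm⁴.
By symmetry the centroid is at mid-height, ȳ = 110 mm.
Transfer each piece to the horizontal centroidal axis using Ī + A·d² with d = y − 110:
  bottom flange: d = -95 mm → contributes +73 710 000 mm⁴
  web: d = 0 mm → contributes +2 048 000 mm⁴
  top flange: d = 95 mm → contributes +73 710 000 mm⁴
Total I = 149 468 000 mm⁴.

I_x ≈ 1.49 × 10⁸ mm⁴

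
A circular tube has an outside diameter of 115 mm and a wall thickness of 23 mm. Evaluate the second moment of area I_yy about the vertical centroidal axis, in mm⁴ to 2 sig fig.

Break the section into simple shapes (no overlaps), measuring from the bottom-left corner of the bounding box.
Outer circle: ⌀115, A = 10 387 mm², x = 57.5 mm, Ī = 8 585 414 mm⁴.
Bore (subtracted): ⌀69, A = 3 739 mm², x = 57.5 mm, Ī = 1 112 670 mm⁴.
By symmetry the centroid is at mid-width, x̄ = 57.5 mm.
All pieces are centred on the vertical centroidal axis, so I = ΣĪ (holes subtracted) = 7 472 745 mm⁴.

I_yy ≈ 7.5 × 10⁶ mm⁴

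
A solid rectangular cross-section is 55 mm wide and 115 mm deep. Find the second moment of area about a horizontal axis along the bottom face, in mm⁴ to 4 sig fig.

I_base ≈ 2.788 × 10⁷ mm⁴

The section: 55 × 115, A = 6 325 mm², y = 57.5 mm, Ī = 6 970 677 mm⁴.
Transfer it to a horizontal axis along the bottom face using Ī + A·d² with d = y − 0:
  the section: d = 57.5 mm → contributes +27 882 708 mm⁴
Total I = 27 882 708 mm⁴.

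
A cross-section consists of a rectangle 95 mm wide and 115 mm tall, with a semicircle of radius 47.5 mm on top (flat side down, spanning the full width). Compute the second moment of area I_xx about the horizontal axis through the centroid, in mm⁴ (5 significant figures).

Split into non-overlapping primitives; take the origin at the lower-left of the bounding box.
Rectangular body: 95 × 115, A = 10 925 mm², y = 57.5 mm, Ī = 12 040 260 mm⁴.
Semicircular cap: semicircle r = 47.5, A = 3544.109 mm², y = 135.1596 mm, Ī = 558735.8 mm⁴.
Centroid: ȳ = ΣA·y / ΣA = 76.52219 mm.
Transfer each piece to the horizontal axis through the centroid using Ī + A·d² with d = y − 76.52219:
  rectangular body: d = -19.02219 mm → contributes +15 993 404 mm⁴
  semicircular cap: d = 58.63743 mm → contributes +12 744 618 mm⁴
Total I = 28 738 023 mm⁴.

I_xx ≈ 2.8738 × 10⁷ mm⁴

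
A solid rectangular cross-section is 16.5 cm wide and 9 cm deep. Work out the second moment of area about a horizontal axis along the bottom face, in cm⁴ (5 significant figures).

I_base ≈ 4009.5 cm⁴

The section: 16.5 × 9, A = 148.5 cm², y = 4.5 cm, Ī = 1002.375 cm⁴.
Transfer it to the base of the section using Ī + A·d² with d = y − 0:
  the section: d = 4.5 cm → contributes +4009.5 cm⁴
Total I = 4009.5 cm⁴.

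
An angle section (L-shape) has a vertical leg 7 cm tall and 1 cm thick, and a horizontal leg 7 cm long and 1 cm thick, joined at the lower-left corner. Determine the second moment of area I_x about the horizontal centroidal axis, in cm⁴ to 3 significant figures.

Decompose the section into non-overlapping parts with the origin at the bottom-left of its bounding rectangle.
Vertical leg: 1 × 7, A = 7 cm², y = 3.5 cm, Ī = 28.583 cm⁴.
Horizontal leg (remainder): 6 × 1, A = 6 cm², y = 0.5 cm, Ī = 0.5 cm⁴.
Centroid: ȳ = ΣA·y / ΣA = 2.1154 cm.
Transfer each piece to the horizontal centroidal axis using Ī + A·d² with d = y − 2.1154:
  vertical leg: d = 1.3846 cm → contributes +42.003 cm⁴
  horizontal leg (remainder): d = -1.6154 cm → contributes +16.157 cm⁴
Total I = 58.16 cm⁴.

I_x ≈ 58.2 cm⁴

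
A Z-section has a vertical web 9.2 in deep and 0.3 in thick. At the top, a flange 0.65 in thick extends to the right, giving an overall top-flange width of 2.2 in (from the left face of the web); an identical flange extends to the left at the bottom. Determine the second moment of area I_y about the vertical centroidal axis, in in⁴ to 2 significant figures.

Treat the section as a set of non-overlapping primitives; coordinates are from the bounding-box lower-left.
Web: 0.3 × 9.2, A = 2.76 in², x = 2.05 in, Ī = 0.0207 in⁴.
Top flange (beyond web): 1.9 × 0.65, A = 1.235 in², x = 3.15 in, Ī = 0.3715 in⁴.
Bottom flange (beyond web): 1.9 × 0.65, A = 1.235 in², x = 0.95 in, Ī = 0.3715 in⁴.
Centroid: x̄ = ΣA·x / ΣA = 2.05 in.
Transfer each piece to the vertical centroidal axis using Ī + A·d² with d = x − 2.05:
  web: d = 0 in → contributes +0.0207 in⁴
  top flange (beyond web): d = 1.1 in → contributes +1.866 in⁴
  bottom flange (beyond web): d = -1.1 in → contributes +1.866 in⁴
Total I = 3.752 in⁴.

I_y ≈ 3.8 in⁴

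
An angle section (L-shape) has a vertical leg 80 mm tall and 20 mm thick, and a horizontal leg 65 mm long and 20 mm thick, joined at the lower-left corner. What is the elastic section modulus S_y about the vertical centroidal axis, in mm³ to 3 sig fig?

Decompose the section into non-overlapping parts with the origin at the bottom-left of its bounding rectangle.
Vertical leg: 20 × 80, A = 1 600 mm², x = 10 mm, Ī = 53 333 mm⁴.
Horizontal leg (remainder): 45 × 20, A = 900 mm², x = 42.5 mm, Ī = 151 875 mm⁴.
Centroid: x̄ = ΣA·x / ΣA = 21.7 mm.
Transfer each piece to the vertical centroidal axis using Ī + A·d² with d = x − 21.7:
  vertical leg: d = -11.7 mm → contributes +272 357 mm⁴
  horizontal leg (remainder): d = 20.8 mm → contributes +541 251 mm⁴
Total I = 813 608 mm⁴.
Extreme fibre distance c = 43.3 mm; S = I/c = 18 790 mm³.

S_y ≈ 1.88 × 10⁴ mm³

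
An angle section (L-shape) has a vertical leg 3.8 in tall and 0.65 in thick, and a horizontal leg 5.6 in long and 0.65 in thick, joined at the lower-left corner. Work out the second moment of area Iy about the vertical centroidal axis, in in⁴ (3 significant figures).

Iy ≈ 17.6 in⁴

Split into non-overlapping primitives; take the origin at the lower-left of the bounding box.
Vertical leg: 0.65 × 3.8, A = 2.47 in², x = 0.325 in, Ī = 0.086965 in⁴.
Horizontal leg (remainder): 4.95 × 0.65, A = 3.2175 in², x = 3.125 in, Ī = 6.5697 in⁴.
Centroid: x̄ = ΣA·x / ΣA = 1.909 in.
Transfer each piece to the vertical centroidal axis using Ī + A·d² with d = x − 1.909:
  vertical leg: d = -1.584 in → contributes +6.2843 in⁴
  horizontal leg (remainder): d = 1.216 in → contributes +11.327 in⁴
Total I = 17.612 in⁴.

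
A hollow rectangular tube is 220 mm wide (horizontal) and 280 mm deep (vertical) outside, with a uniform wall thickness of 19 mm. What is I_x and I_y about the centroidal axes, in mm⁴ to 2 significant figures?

Split into non-overlapping primitives; take the origin at the lower-left of the bounding box.
Outer rectangle: 220 × 280, A = 61 600 mm², y = 140 mm, Ī = 402 453 333 mm⁴.
Inner void (subtracted): 182 × 242, A = 44 044 mm², y = 140 mm, Ī = 214 949 401 mm⁴.
By symmetry the centroid is at mid-height, ȳ = 140 mm.
All pieces are centred on the centroidal x-axis, so I = ΣĪ (holes subtracted) = 187 503 932 mm⁴.
Repeating about the centroidal y-axis gives I_y = 126 877 212 mm⁴.

I_x ≈ 1.9 × 10⁸ mm⁴, I_y ≈ 1.3 × 10⁸ mm⁴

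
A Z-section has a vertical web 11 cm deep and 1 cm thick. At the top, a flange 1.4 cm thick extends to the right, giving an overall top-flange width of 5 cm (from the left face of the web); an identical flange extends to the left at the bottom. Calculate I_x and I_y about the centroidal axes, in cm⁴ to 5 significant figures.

Decompose the section into non-overlapping parts with the origin at the bottom-left of its bounding rectangle.
Web: 1 × 11, A = 11 cm², y = 5.5 cm, Ī = 110.9167 cm⁴.
Top flange (beyond web): 4 × 1.4, A = 5.6 cm², y = 10.3 cm, Ī = 0.9146667 cm⁴.
Bottom flange (beyond web): 4 × 1.4, A = 5.6 cm², y = 0.7 cm, Ī = 0.9146667 cm⁴.
Centroid: ȳ = ΣA·y / ΣA = 5.5 cm.
Transfer each piece to the centroidal x-axis using Ī + A·d² with d = y − 5.5:
  web: d = 0 cm → contributes +110.9167 cm⁴
  top flange (beyond web): d = 4.8 cm → contributes +129.9387 cm⁴
  bottom flange (beyond web): d = -4.8 cm → contributes +129.9387 cm⁴
Total I = 370.794 cm⁴.
For the y-axis: x̄ = 4.5 cm.
Repeating about the centroidal y-axis gives I_y = 85.85 cm⁴.

I_x ≈ 370.79 cm⁴, I_y ≈ 85.850 cm⁴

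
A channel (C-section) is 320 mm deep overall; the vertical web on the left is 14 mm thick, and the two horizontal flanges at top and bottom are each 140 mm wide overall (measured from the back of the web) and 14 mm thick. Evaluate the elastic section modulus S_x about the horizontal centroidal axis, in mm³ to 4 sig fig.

Break the section into simple shapes (no overlaps), measuring from the bottom-left corner of the bounding box.
Web: 14 × 320, A = 4 480 mm², y = 160 mm, Ī = 38 229 333 mm⁴.
Top flange (beyond web): 126 × 14, A = 1 764 mm², y = 313 mm, Ī = 28 812 mm⁴.
Bottom flange (beyond web): 126 × 14, A = 1 764 mm², y = 7 mm, Ī = 28 812 mm⁴.
By symmetry the centroid is at mid-height, ȳ = 160 mm.
Transfer each piece to the horizontal centroidal axis using Ī + A·d² with d = y − 160:
  web: d = 0 mm → contributes +38 229 333 mm⁴
  top flange (beyond web): d = 153 mm → contributes +41 322 288 mm⁴
  bottom flange (beyond web): d = -153 mm → contributes +41 322 288 mm⁴
Total I = 120 873 909 mm⁴.
Extreme fibre distance c = 160 mm; S = I/c = 755 462 mm³.

S_x ≈ 7.555 × 10⁵ mm³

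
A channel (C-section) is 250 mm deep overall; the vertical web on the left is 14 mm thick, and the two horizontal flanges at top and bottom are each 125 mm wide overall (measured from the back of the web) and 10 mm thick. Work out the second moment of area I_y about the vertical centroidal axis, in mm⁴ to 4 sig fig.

Decompose the section into non-overlapping parts with the origin at the bottom-left of its bounding rectangle.
Web: 14 × 250, A = 3 500 mm², x = 7 mm, Ī = 57166.7 mm⁴.
Top flange (beyond web): 111 × 10, A = 1 110 mm², x = 69.5 mm, Ī = 1 139 693 mm⁴.
Bottom flange (beyond web): 111 × 10, A = 1 110 mm², x = 69.5 mm, Ī = 1 139 693 mm⁴.
Centroid: x̄ = ΣA·x / ΣA = 31.257 mm.
Transfer each piece to the vertical centroidal axis using Ī + A·d² with d = x − 31.257:
  web: d = -24.257 mm → contributes +2 116 573 mm⁴
  top flange (beyond web): d = 38.243 mm → contributes +2 763 098 mm⁴
  bottom flange (beyond web): d = 38.243 mm → contributes +2 763 098 mm⁴
Total I = 7 642 769 mm⁴.

I_y ≈ 7.643 × 10⁶ mm⁴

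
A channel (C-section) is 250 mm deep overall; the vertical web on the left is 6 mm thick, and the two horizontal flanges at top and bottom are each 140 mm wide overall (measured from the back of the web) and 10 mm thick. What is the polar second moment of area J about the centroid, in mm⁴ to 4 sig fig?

J ≈ 5.515 × 10⁷ mm⁴

Break the section into simple shapes (no overlaps), measuring from the bottom-left corner of the bounding box.
Web: 6 × 250, A = 1 500 mm², y = 125 mm, Ī = 7 812 500 mm⁴.
Top flange (beyond web): 134 × 10, A = 1 340 mm², y = 245 mm, Ī = 11166.7 mm⁴.
Bottom flange (beyond web): 134 × 10, A = 1 340 mm², y = 5 mm, Ī = 11166.7 mm⁴.
By symmetry the centroid is at mid-height, ȳ = 125 mm.
Transfer each piece to the centroidal x-axis using Ī + A·d² with d = y − 125:
  web: d = 0 mm → contributes +7 812 500 mm⁴
  top flange (beyond web): d = 120 mm → contributes +19 307 167 mm⁴
  bottom flange (beyond web): d = -120 mm → contributes +19 307 167 mm⁴
Total I = 46 426 833 mm⁴.
For the y-axis: x̄ = 47.8804 mm.
Repeating about the centroidal y-axis gives I_y = 8 727 114 mm⁴.
Polar second moment: J = I_x + I_y = 55 153 947 mm⁴.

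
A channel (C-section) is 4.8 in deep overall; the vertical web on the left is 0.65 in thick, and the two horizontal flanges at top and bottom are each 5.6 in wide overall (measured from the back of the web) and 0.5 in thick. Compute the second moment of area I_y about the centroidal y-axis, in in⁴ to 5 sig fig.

Treat the section as a set of non-overlapping primitives; coordinates are from the bounding-box lower-left.
Web: 0.65 × 4.8, A = 3.12 in², x = 0.325 in, Ī = 0.10985 in⁴.
Top flange (beyond web): 4.95 × 0.5, A = 2.475 in², x = 3.125 in, Ī = 5.053641 in⁴.
Bottom flange (beyond web): 4.95 × 0.5, A = 2.475 in², x = 3.125 in, Ī = 5.053641 in⁴.
Centroid: x̄ = ΣA·x / ΣA = 2.042472 in.
Transfer each piece to the centroidal y-axis using Ī + A·d² with d = x − 2.042472:
  web: d = -1.717472 in → contributes +9.312947 in⁴
  top flange (beyond web): d = 1.082528 in → contributes +7.95401 in⁴
  bottom flange (beyond web): d = 1.082528 in → contributes +7.95401 in⁴
Total I = 25.22097 in⁴.

I_y ≈ 25.221 in⁴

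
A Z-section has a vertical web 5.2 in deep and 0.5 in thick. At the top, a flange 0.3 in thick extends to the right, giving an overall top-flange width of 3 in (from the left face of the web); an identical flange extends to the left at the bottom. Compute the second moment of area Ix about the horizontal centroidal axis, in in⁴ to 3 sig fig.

Ix ≈ 14.9 in⁴

Break the section into simple shapes (no overlaps), measuring from the bottom-left corner of the bounding box.
Web: 0.5 × 5.2, A = 2.6 in², y = 2.6 in, Ī = 5.8587 in⁴.
Top flange (beyond web): 2.5 × 0.3, A = 0.75 in², y = 5.05 in, Ī = 0.005625 in⁴.
Bottom flange (beyond web): 2.5 × 0.3, A = 0.75 in², y = 0.15 in, Ī = 0.005625 in⁴.
Centroid: ȳ = ΣA·y / ΣA = 2.6 in.
Transfer each piece to the horizontal centroidal axis using Ī + A·d² with d = y − 2.6:
  web: d = 0 in → contributes +5.8587 in⁴
  top flange (beyond web): d = 2.45 in → contributes +4.5075 in⁴
  bottom flange (beyond web): d = -2.45 in → contributes +4.5075 in⁴
Total I = 14.874 in⁴.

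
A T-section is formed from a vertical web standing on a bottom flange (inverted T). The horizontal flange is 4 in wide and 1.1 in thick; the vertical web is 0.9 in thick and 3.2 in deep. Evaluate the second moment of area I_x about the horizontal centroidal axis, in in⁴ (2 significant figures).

Split into non-overlapping primitives; take the origin at the lower-left of the bounding box.
Flange: 4 × 1.1, A = 4.4 in², y = 0.55 in, Ī = 0.4437 in⁴.
Web: 0.9 × 3.2, A = 2.88 in², y = 2.7 in, Ī = 2.458 in⁴.
Centroid: ȳ = ΣA·y / ΣA = 1.401 in.
Transfer each piece to the horizontal centroidal axis using Ī + A·d² with d = y − 1.401:
  flange: d = -0.8505 in → contributes +3.627 in⁴
  web: d = 1.299 in → contributes +7.321 in⁴
Total I = 10.95 in⁴.

I_x ≈ 11 in⁴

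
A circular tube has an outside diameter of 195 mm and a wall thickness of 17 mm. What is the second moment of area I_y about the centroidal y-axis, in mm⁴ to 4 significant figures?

I_y ≈ 3.799 × 10⁷ mm⁴

Break the section into simple shapes (no overlaps), measuring from the bottom-left corner of the bounding box.
Outer circle: ⌀195, A = 29864.8 mm², x = 97.5 mm, Ī = 70 975 481 mm⁴.
Bore (subtracted): ⌀161, A = 20358.3 mm², x = 97.5 mm, Ī = 32 981 728 mm⁴.
By symmetry the centroid is at mid-width, x̄ = 97.5 mm.
All pieces are centred on the centroidal y-axis, so I = ΣĪ (holes subtracted) = 37 993 753 mm⁴.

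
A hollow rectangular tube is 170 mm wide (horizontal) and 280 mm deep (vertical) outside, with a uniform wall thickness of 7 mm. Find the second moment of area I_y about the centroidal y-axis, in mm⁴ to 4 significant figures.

I_y ≈ 3.048 × 10⁷ mm⁴

Treat the section as a set of non-overlapping primitives; coordinates are from the bounding-box lower-left.
Outer rectangle: 170 × 280, A = 47 600 mm², x = 85 mm, Ī = 114 636 667 mm⁴.
Inner void (subtracted): 156 × 266, A = 41 496 mm², x = 85 mm, Ī = 84 153 888 mm⁴.
By symmetry the centroid is at mid-width, x̄ = 85 mm.
All pieces are centred on the centroidal y-axis, so I = ΣĪ (holes subtracted) = 30 482 779 mm⁴.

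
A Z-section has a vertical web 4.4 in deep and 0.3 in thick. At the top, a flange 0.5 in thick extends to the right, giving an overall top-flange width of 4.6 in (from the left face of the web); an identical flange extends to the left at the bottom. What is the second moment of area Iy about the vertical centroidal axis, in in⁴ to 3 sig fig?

Iy ≈ 29.4 in⁴

Decompose the section into non-overlapping parts with the origin at the bottom-left of its bounding rectangle.
Web: 0.3 × 4.4, A = 1.32 in², x = 4.45 in, Ī = 0.0099 in⁴.
Top flange (beyond web): 4.3 × 0.5, A = 2.15 in², x = 6.75 in, Ī = 3.3128 in⁴.
Bottom flange (beyond web): 4.3 × 0.5, A = 2.15 in², x = 2.15 in, Ī = 3.3128 in⁴.
Centroid: x̄ = ΣA·x / ΣA = 4.45 in.
Transfer each piece to the vertical centroidal axis using Ī + A·d² with d = x − 4.45:
  web: d = 0 in → contributes +0.0099 in⁴
  top flange (beyond web): d = 2.3 in → contributes +14.686 in⁴
  bottom flange (beyond web): d = -2.3 in → contributes +14.686 in⁴
Total I = 29.382 in⁴.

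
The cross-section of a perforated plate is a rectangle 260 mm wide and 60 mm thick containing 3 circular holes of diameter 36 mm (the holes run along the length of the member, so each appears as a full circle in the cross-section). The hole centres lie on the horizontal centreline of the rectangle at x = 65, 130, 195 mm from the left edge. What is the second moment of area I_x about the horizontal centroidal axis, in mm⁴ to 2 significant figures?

Split into non-overlapping primitives; take the origin at the lower-left of the bounding box.
Plate: 260 × 60, A = 15 600 mm², y = 30 mm, Ī = 4 680 000 mm⁴.
Hole 1 (subtracted): ⌀36, A = 1 018 mm², y = 30 mm, Ī = 82 448 mm⁴.
Hole 2 (subtracted): ⌀36, A = 1 018 mm², y = 30 mm, Ī = 82 448 mm⁴.
Hole 3 (subtracted): ⌀36, A = 1 018 mm², y = 30 mm, Ī = 82 448 mm⁴.
By symmetry the centroid is at mid-height, ȳ = 30 mm.
All pieces are centred on the horizontal centroidal axis, so I = ΣĪ (holes subtracted) = 4 432 656 mm⁴.

I_x ≈ 4.4 × 10⁶ mm⁴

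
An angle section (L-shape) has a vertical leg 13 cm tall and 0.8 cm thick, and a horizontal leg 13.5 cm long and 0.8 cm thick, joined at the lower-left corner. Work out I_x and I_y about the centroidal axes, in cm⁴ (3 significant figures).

I_x ≈ 338 cm⁴, I_y ≈ 371 cm⁴

Split into non-overlapping primitives; take the origin at the lower-left of the bounding box.
Vertical leg: 0.8 × 13, A = 10.4 cm², y = 6.5 cm, Ī = 146.47 cm⁴.
Horizontal leg (remainder): 12.7 × 0.8, A = 10.16 cm², y = 0.4 cm, Ī = 0.54187 cm⁴.
Centroid: ȳ = ΣA·y / ΣA = 3.4856 cm.
Transfer each piece to the centroidal x-axis using Ī + A·d² with d = y − 3.4856:
  vertical leg: d = 3.0144 cm → contributes +240.97 cm⁴
  horizontal leg (remainder): d = -3.0856 cm → contributes +97.275 cm⁴
Total I = 338.24 cm⁴.
For the y-axis: x̄ = 3.7356 cm.
Repeating about the centroidal y-axis gives I_y = 371.27 cm⁴.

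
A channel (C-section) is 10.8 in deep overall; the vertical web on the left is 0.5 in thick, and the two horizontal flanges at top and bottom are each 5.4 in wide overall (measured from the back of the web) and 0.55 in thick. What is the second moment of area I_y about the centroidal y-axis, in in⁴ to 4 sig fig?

I_y ≈ 30.56 in⁴

Decompose the section into non-overlapping parts with the origin at the bottom-left of its bounding rectangle.
Web: 0.5 × 10.8, A = 5.4 in², x = 0.25 in, Ī = 0.1125 in⁴.
Top flange (beyond web): 4.9 × 0.55, A = 2.695 in², x = 2.95 in, Ī = 5.39225 in⁴.
Bottom flange (beyond web): 4.9 × 0.55, A = 2.695 in², x = 2.95 in, Ī = 5.39225 in⁴.
Centroid: x̄ = ΣA·x / ΣA = 1.59875 in.
Transfer each piece to the centroidal y-axis using Ī + A·d² with d = x − 1.59875:
  web: d = -1.34875 in → contributes +9.93577 in⁴
  top flange (beyond web): d = 1.35125 in → contributes +10.313 in⁴
  bottom flange (beyond web): d = 1.35125 in → contributes +10.313 in⁴
Total I = 30.5617 in⁴.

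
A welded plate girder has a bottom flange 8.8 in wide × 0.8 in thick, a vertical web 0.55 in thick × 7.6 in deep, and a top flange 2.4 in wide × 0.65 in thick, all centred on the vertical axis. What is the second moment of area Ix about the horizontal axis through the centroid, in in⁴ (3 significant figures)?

Split into non-overlapping primitives; take the origin at the lower-left of the bounding box.
Bottom plate: 8.8 × 0.8, A = 7.04 in², y = 0.4 in, Ī = 0.37547 in⁴.
Web plate: 0.55 × 7.6, A = 4.18 in², y = 4.6 in, Ī = 20.12 in⁴.
Top plate: 2.4 × 0.65, A = 1.56 in², y = 8.725 in, Ī = 0.054925 in⁴.
Centroid: ȳ = ΣA·y / ΣA = 2.7899 in.
Transfer each piece to the horizontal axis through the centroid using Ī + A·d² with d = y − 2.7899:
  bottom plate: d = -2.3899 in → contributes +40.585 in⁴
  web plate: d = 1.8101 in → contributes +33.815 in⁴
  top plate: d = 5.9351 in → contributes +55.006 in⁴
Total I = 129.41 in⁴.

Ix ≈ 129 in⁴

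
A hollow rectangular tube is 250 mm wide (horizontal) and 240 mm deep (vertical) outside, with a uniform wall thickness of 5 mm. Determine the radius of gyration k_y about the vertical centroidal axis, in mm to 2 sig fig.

Treat the section as a set of non-overlapping primitives; coordinates are from the bounding-box lower-left.
Outer rectangle: 250 × 240, A = 60 000 mm², x = 125 mm, Ī = 312 500 000 mm⁴.
Inner void (subtracted): 240 × 230, A = 55 200 mm², x = 125 mm, Ī = 264 960 000 mm⁴.
By symmetry the centroid is at mid-width, x̄ = 125 mm.
All pieces are centred on the vertical centroidal axis, so I = ΣĪ (holes subtracted) = 47 540 000 mm⁴.
Radius of gyration: k = √(I/A) = √(47 540 000 / 4 800) = 99.52 mm.

k_y ≈ 100 mm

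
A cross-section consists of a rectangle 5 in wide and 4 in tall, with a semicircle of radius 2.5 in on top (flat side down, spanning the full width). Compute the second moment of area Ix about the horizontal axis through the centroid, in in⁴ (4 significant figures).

Ix ≈ 92.66 in⁴

Treat the section as a set of non-overlapping primitives; coordinates are from the bounding-box lower-left.
Rectangular body: 5 × 4, A = 20 in², y = 2 in, Ī = 26.6667 in⁴.
Semicircular cap: semicircle r = 2.5, A = 9.81748 in², y = 5.06103 in, Ī = 4.28738 in⁴.
Centroid: ȳ = ΣA·y / ΣA = 3.00785 in.
Transfer each piece to the horizontal axis through the centroid using Ī + A·d² with d = y − 3.00785:
  rectangular body: d = -1.00785 in → contributes +46.982 in⁴
  semicircular cap: d = 2.05318 in → contributes +45.6734 in⁴
Total I = 92.6554 in⁴.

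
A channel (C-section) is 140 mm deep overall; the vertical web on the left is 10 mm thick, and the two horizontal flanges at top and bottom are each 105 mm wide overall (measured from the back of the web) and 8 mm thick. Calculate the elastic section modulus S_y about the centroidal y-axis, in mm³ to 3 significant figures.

Split into non-overlapping primitives; take the origin at the lower-left of the bounding box.
Web: 10 × 140, A = 1 400 mm², x = 5 mm, Ī = 11 667 mm⁴.
Top flange (beyond web): 95 × 8, A = 760 mm², x = 57.5 mm, Ī = 571 583 mm⁴.
Bottom flange (beyond web): 95 × 8, A = 760 mm², x = 57.5 mm, Ī = 571 583 mm⁴.
Centroid: x̄ = ΣA·x / ΣA = 32.329 mm.
Transfer each piece to the centroidal y-axis using Ī + A·d² with d = x − 32.329:
  web: d = -27.329 mm → contributes +1 057 273 mm⁴
  top flange (beyond web): d = 25.171 mm → contributes +1 053 112 mm⁴
  bottom flange (beyond web): d = 25.171 mm → contributes +1 053 112 mm⁴
Total I = 3 163 498 mm⁴.
Extreme fibre distance c = 72.671 mm; S = I/c = 43 532 mm³.

S_y ≈ 4.35 × 10⁴ mm³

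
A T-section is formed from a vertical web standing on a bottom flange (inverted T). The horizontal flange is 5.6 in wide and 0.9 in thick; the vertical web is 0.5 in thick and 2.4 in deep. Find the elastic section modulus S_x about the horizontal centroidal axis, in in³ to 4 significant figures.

S_x ≈ 1.404 in³

Break the section into simple shapes (no overlaps), measuring from the bottom-left corner of the bounding box.
Flange: 5.6 × 0.9, A = 5.04 in², y = 0.45 in, Ī = 0.3402 in⁴.
Web: 0.5 × 2.4, A = 1.2 in², y = 2.1 in, Ī = 0.576 in⁴.
Centroid: ȳ = ΣA·y / ΣA = 0.767308 in.
Transfer each piece to the horizontal centroidal axis using Ī + A·d² with d = y − 0.767308:
  flange: d = -0.317308 in → contributes +0.847648 in⁴
  web: d = 1.33269 in → contributes +2.70728 in⁴
Total I = 3.55493 in⁴.
Extreme fibre distance c = 2.53269 in; S = I/c = 1.40362 in³.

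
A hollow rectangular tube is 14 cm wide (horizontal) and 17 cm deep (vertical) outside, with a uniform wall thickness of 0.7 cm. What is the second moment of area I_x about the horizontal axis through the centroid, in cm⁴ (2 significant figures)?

Treat the section as a set of non-overlapping primitives; coordinates are from the bounding-box lower-left.
Outer rectangle: 14 × 17, A = 238 cm², y = 8.5 cm, Ī = 5 732 cm⁴.
Inner void (subtracted): 12.6 × 15.6, A = 196.6 cm², y = 8.5 cm, Ī = 3 986 cm⁴.
By symmetry the centroid is at mid-height, ȳ = 8.5 cm.
All pieces are centred on the horizontal axis through the centroid, so I = ΣĪ (holes subtracted) = 1 746 cm⁴.

I_x ≈ 1700 cm⁴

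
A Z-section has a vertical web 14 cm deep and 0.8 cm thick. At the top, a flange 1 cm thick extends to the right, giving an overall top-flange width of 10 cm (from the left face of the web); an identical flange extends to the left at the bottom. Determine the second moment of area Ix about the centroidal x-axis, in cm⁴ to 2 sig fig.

Ix ≈ 960 cm⁴

Split into non-overlapping primitives; take the origin at the lower-left of the bounding box.
Web: 0.8 × 14, A = 11.2 cm², y = 7 cm, Ī = 182.9 cm⁴.
Top flange (beyond web): 9.2 × 1, A = 9.2 cm², y = 13.5 cm, Ī = 0.7667 cm⁴.
Bottom flange (beyond web): 9.2 × 1, A = 9.2 cm², y = 0.5 cm, Ī = 0.7667 cm⁴.
Centroid: ȳ = ΣA·y / ΣA = 7 cm.
Transfer each piece to the centroidal x-axis using Ī + A·d² with d = y − 7:
  web: d = 0 cm → contributes +182.9 cm⁴
  top flange (beyond web): d = 6.5 cm → contributes +389.5 cm⁴
  bottom flange (beyond web): d = -6.5 cm → contributes +389.5 cm⁴
Total I = 961.9 cm⁴.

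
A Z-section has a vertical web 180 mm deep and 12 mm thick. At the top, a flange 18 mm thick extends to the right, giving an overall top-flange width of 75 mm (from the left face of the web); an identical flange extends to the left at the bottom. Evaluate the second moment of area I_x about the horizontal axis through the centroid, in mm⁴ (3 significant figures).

I_x ≈ 2.08 × 10⁷ mm⁴

Decompose the section into non-overlapping parts with the origin at the bottom-left of its bounding rectangle.
Web: 12 × 180, A = 2 160 mm², y = 90 mm, Ī = 5 832 000 mm⁴.
Top flange (beyond web): 63 × 18, A = 1 134 mm², y = 171 mm, Ī = 30 618 mm⁴.
Bottom flange (beyond web): 63 × 18, A = 1 134 mm², y = 9 mm, Ī = 30 618 mm⁴.
Centroid: ȳ = ΣA·y / ΣA = 90 mm.
Transfer each piece to the horizontal axis through the centroid using Ī + A·d² with d = y − 90:
  web: d = 0 mm → contributes +5 832 000 mm⁴
  top flange (beyond web): d = 81 mm → contributes +7 470 792 mm⁴
  bottom flange (beyond web): d = -81 mm → contributes +7 470 792 mm⁴
Total I = 20 773 584 mm⁴.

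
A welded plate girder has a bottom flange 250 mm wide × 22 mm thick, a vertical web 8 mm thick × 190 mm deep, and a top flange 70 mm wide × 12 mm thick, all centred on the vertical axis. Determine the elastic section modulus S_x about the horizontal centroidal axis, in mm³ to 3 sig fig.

Decompose the section into non-overlapping parts with the origin at the bottom-left of its bounding rectangle.
Bottom plate: 250 × 22, A = 5 500 mm², y = 11 mm, Ī = 221 833 mm⁴.
Web plate: 8 × 190, A = 1 520 mm², y = 117 mm, Ī = 4 572 667 mm⁴.
Top plate: 70 × 12, A = 840 mm², y = 218 mm, Ī = 10 080 mm⁴.
Centroid: ȳ = ΣA·y / ΣA = 53.621 mm.
Transfer each piece to the horizontal centroidal axis using Ī + A·d² with d = y − 53.621:
  bottom plate: d = -42.621 mm → contributes +10 212 793 mm⁴
  web plate: d = 63.379 mm → contributes +10 678 377 mm⁴
  top plate: d = 164.38 mm → contributes +22 707 300 mm⁴
Total I = 43 598 470 mm⁴.
Extreme fibre distance c = 170.38 mm; S = I/c = 255 891 mm³.

S_x ≈ 2.56 × 10⁵ mm³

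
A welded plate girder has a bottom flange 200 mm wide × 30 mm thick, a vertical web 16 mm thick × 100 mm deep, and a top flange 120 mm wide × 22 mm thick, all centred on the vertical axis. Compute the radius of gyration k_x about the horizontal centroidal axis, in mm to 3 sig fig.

Treat the section as a set of non-overlapping primitives; coordinates are from the bounding-box lower-left.
Bottom plate: 200 × 30, A = 6 000 mm², y = 15 mm, Ī = 450 000 mm⁴.
Web plate: 16 × 100, A = 1 600 mm², y = 80 mm, Ī = 1 333 333 mm⁴.
Top plate: 120 × 22, A = 2 640 mm², y = 141 mm, Ī = 106 480 mm⁴.
Centroid: ȳ = ΣA·y / ΣA = 57.641 mm.
Transfer each piece to the horizontal centroidal axis using Ī + A·d² with d = y − 57.641:
  bottom plate: d = -42.641 mm → contributes +11 359 337 mm⁴
  web plate: d = 22.359 mm → contributes +2 133 240 mm⁴
  top plate: d = 83.359 mm → contributes +18 451 273 mm⁴
Total I = 31 943 851 mm⁴.
Radius of gyration: k = √(I/A) = √(31 943 851 / 10 240) = 55.853 mm.

k_x ≈ 55.9 mm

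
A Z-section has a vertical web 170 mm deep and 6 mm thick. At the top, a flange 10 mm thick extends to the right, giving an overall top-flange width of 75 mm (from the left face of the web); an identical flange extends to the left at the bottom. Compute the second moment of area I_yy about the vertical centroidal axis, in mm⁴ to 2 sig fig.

Break the section into simple shapes (no overlaps), measuring from the bottom-left corner of the bounding box.
Web: 6 × 170, A = 1 020 mm², x = 72 mm, Ī = 3 060 mm⁴.
Top flange (beyond web): 69 × 10, A = 690 mm², x = 109.5 mm, Ī = 273 758 mm⁴.
Bottom flange (beyond web): 69 × 10, A = 690 mm², x = 34.5 mm, Ī = 273 758 mm⁴.
Centroid: x̄ = ΣA·x / ΣA = 72 mm.
Transfer each piece to the vertical centroidal axis using Ī + A·d² with d = x − 72:
  web: d = 0 mm → contributes +3 060 mm⁴
  top flange (beyond web): d = 37.5 mm → contributes +1 244 070 mm⁴
  bottom flange (beyond web): d = -37.5 mm → contributes +1 244 070 mm⁴
Total I = 2 491 200 mm⁴.

I_yy ≈ 2.5 × 10⁶ mm⁴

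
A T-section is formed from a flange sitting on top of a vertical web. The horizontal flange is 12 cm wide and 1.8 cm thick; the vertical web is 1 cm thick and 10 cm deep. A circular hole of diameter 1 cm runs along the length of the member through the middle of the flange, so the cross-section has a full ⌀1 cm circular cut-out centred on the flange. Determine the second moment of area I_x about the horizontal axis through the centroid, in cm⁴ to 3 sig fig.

Break the section into simple shapes (no overlaps), measuring from the bottom-left corner of the bounding box.
Flange: 12 × 1.8, A = 21.6 cm², y = 10.9 cm, Ī = 5.832 cm⁴.
Web: 1 × 10, A = 10 cm², y = 5 cm, Ī = 83.333 cm⁴.
Hole (subtracted): ⌀1, A = 0.7854 cm², y = 10.9 cm, Ī = 0.049087 cm⁴.
Centroid: ȳ = ΣA·y / ΣA = 8.9853 cm.
Transfer each piece to the horizontal axis through the centroid using Ī + A·d² with d = y − 8.9853:
  flange: d = 1.9147 cm → contributes +85.017 cm⁴
  web: d = -3.9853 cm → contributes +242.16 cm⁴
  hole: d = 1.9147 cm → contributes −2.9283 cm⁴
Total I = 324.25 cm⁴.

I_x ≈ 324 cm⁴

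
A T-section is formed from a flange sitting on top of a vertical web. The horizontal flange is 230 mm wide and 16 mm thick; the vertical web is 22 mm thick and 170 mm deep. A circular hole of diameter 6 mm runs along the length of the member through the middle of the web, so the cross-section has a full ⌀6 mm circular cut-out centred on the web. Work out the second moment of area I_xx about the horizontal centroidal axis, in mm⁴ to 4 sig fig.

I_xx ≈ 2.507 × 10⁷ mm⁴

Decompose the section into non-overlapping parts with the origin at the bottom-left of its bounding rectangle.
Flange: 230 × 16, A = 3 680 mm², y = 178 mm, Ī = 78506.7 mm⁴.
Web: 22 × 170, A = 3 740 mm², y = 85 mm, Ī = 9 007 167 mm⁴.
Hole (subtracted): ⌀6, A = 28.2743 mm², y = 85 mm, Ī = 63.6173 mm⁴.
Centroid: ȳ = ΣA·y / ΣA = 131.3 mm.
Transfer each piece to the horizontal centroidal axis using Ī + A·d² with d = y − 131.3:
  flange: d = 46.6996 mm → contributes +8 104 038 mm⁴
  web: d = -46.3004 mm → contributes +17 024 713 mm⁴
  hole: d = -46.3004 mm → contributes −60676.1 mm⁴
Total I = 25 068 074 mm⁴.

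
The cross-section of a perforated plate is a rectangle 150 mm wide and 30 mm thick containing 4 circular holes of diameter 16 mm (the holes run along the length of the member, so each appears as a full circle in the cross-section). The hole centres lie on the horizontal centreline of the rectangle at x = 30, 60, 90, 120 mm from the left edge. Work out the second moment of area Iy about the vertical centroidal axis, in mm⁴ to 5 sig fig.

Split into non-overlapping primitives; take the origin at the lower-left of the bounding box.
Plate: 150 × 30, A = 4 500 mm², x = 75 mm, Ī = 8 437 500 mm⁴.
Hole 1 (subtracted): ⌀16, A = 201.0619 mm², x = 30 mm, Ī = 3216.991 mm⁴.
Hole 2 (subtracted): ⌀16, A = 201.0619 mm², x = 60 mm, Ī = 3216.991 mm⁴.
Hole 3 (subtracted): ⌀16, A = 201.0619 mm², x = 90 mm, Ī = 3216.991 mm⁴.
Hole 4 (subtracted): ⌀16, A = 201.0619 mm², x = 120 mm, Ī = 3216.991 mm⁴.
By symmetry the centroid is at mid-width, x̄ = 75 mm.
Transfer each piece to the vertical centroidal axis using Ī + A·d² with d = x − 75:
  plate: d = 0 mm → contributes +8 437 500 mm⁴
  hole 1: d = -45 mm → contributes −410367.4 mm⁴
  hole 2: d = -15 mm → contributes −48455.93 mm⁴
  hole 3: d = 15 mm → contributes −48455.93 mm⁴
  hole 4: d = 45 mm → contributes −410367.4 mm⁴
Total I = 7 519 853 mm⁴.

Iy ≈ 7.5199 × 10⁶ mm⁴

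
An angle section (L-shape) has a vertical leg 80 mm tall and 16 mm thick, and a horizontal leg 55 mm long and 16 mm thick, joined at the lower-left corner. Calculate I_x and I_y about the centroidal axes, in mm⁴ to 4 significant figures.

I_x ≈ 1.126 × 10⁶ mm⁴, I_y ≈ 4.236 × 10⁵ mm⁴

Decompose the section into non-overlapping parts with the origin at the bottom-left of its bounding rectangle.
Vertical leg: 16 × 80, A = 1 280 mm², y = 40 mm, Ī = 682 667 mm⁴.
Horizontal leg (remainder): 39 × 16, A = 624 mm², y = 8 mm, Ī = 13 312 mm⁴.
Centroid: ȳ = ΣA·y / ΣA = 29.5126 mm.
Transfer each piece to the centroidal x-axis using Ī + A·d² with d = y − 29.5126:
  vertical leg: d = 10.4874 mm → contributes +823 448 mm⁴
  horizontal leg (remainder): d = -21.5126 mm → contributes +302 094 mm⁴
Total I = 1 125 542 mm⁴.
For the y-axis: x̄ = 17.0126 mm.
Repeating about the centroidal y-axis gives I_y = 423 642 mm⁴.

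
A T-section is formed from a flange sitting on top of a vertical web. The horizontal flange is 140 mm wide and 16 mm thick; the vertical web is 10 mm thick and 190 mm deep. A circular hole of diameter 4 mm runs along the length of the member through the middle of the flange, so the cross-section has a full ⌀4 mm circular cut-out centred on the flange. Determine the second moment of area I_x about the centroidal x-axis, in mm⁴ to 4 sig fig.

I_x ≈ 1.664 × 10⁷ mm⁴

Split into non-overlapping primitives; take the origin at the lower-left of the bounding box.
Flange: 140 × 16, A = 2 240 mm², y = 198 mm, Ī = 47786.7 mm⁴.
Web: 10 × 190, A = 1 900 mm², y = 95 mm, Ī = 5 715 833 mm⁴.
Hole (subtracted): ⌀4, A = 12.5664 mm², y = 198 mm, Ī = 12.5664 mm⁴.
Centroid: ȳ = ΣA·y / ΣA = 150.586 mm.
Transfer each piece to the centroidal x-axis using Ī + A·d² with d = y − 150.586:
  flange: d = 47.4145 mm → contributes +5 083 598 mm⁴
  web: d = -55.5855 mm → contributes +11 586 365 mm⁴
  hole: d = 47.4145 mm → contributes −28263.4 mm⁴
Total I = 16 641 699 mm⁴.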